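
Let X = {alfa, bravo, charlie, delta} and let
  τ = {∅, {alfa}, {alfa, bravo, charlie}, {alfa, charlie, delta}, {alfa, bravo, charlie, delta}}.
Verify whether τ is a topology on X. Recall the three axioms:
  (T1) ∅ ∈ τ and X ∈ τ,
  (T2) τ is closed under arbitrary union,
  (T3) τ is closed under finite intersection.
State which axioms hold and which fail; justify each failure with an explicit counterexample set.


τ is NOT a topology on X.

Axiom (T1): ∅ ∈ τ? Yes; X ∈ τ? Yes.
Axiom (T2/T3): check pairwise unions and intersections of members of τ.
Counterexample for (T3): {alfa, bravo, charlie} ∩ {alfa, charlie, delta} = {alfa, charlie} ∉ τ. Therefore τ is NOT a topology.


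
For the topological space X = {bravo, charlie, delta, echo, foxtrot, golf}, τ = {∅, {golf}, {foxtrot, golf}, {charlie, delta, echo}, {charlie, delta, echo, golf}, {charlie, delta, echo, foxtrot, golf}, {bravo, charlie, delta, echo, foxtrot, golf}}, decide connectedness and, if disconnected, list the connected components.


(X, τ) is connected.

Find clopen sets (U ∈ τ with X ∖ U ∈ τ):
  U = ∅, X ∖ U = {bravo, charlie, delta, echo, foxtrot, golf} — both open, so U is clopen.
  U = {bravo, charlie, delta, echo, foxtrot, golf}, X ∖ U = ∅ — both open, so U is clopen.
Only trivial clopens (∅ and X) exist, so (X, τ) is connected.
Compute connected components by grouping points that agree on all clopens:
  component: {bravo, charlie, delta, echo, foxtrot, golf}


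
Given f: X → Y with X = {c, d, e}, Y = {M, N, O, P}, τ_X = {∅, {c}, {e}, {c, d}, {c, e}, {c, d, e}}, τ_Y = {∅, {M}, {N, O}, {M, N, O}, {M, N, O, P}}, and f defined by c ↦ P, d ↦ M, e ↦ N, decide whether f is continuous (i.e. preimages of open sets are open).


f is NOT continuous.

Compute f^{-1}(U) for each U ∈ τ_Y:
  U = ∅: f^{-1}(U) = ∅ ∈ τ_X ✓.
  U = {M}: f^{-1}(U) = {d} ∉ τ_X ✗.
  U = {N, O}: f^{-1}(U) = {e} ∈ τ_X ✓.
  U = {M, N, O}: f^{-1}(U) = {d, e} ∉ τ_X ✗.
  U = {M, N, O, P}: f^{-1}(U) = {c, d, e} ∈ τ_X ✓.
Found U = {M} with f^{-1}(U) = {d} not in τ_X. Therefore f is NOT continuous.


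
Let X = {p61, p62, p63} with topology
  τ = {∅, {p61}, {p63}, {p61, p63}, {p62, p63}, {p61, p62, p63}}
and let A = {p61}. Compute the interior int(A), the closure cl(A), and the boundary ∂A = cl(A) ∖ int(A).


int(A) = {p61}, cl(A) = {p61}, ∂A = ∅.

Closed sets in (X, τ) are complements of opens:
  closed(X, τ) = {∅, {p61}, {p62}, {p61, p62}, {p62, p63}, {p61, p62, p63}}.
int(A) = ⋃ {U ∈ τ : U ⊆ A}. Opens contained in A: ∅, {p61}.
Taking the union of these: int(A) = {p61}.
cl(A) = ⋂ {C closed : A ⊆ C}. Closed sets containing A: {p61}, {p61, p62}, {p61, p62, p63}.
Intersecting these: cl(A) = {p61}.
∂A = cl(A) ∖ int(A) = {p61} ∖ {p61} = ∅.


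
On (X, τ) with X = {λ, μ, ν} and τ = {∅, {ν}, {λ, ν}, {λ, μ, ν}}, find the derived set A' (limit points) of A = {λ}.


A' = {μ}

For each x ∈ X, list the open sets U ∈ τ with x ∈ U, then check whether U ∩ (A ∖ {x}) ≠ ∅ for every such U.
  x = λ: open {λ, ν} ∋ x has {λ, ν} ∩ (A ∖ {λ}) = ∅, so x is NOT a limit point.
  x = μ: opens ∋ x are {λ, μ, ν}; each meets A ∖ {μ}, so x IS a limit point.
  x = ν: open {ν} ∋ x has {ν} ∩ (A ∖ {ν}) = ∅, so x is NOT a limit point.
Collecting: A' = {μ}.


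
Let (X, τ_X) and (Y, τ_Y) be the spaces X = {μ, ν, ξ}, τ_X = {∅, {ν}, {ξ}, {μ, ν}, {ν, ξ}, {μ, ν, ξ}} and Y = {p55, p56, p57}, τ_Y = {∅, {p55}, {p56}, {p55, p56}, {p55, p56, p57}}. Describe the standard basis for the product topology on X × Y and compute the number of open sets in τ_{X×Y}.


Basis B = {∅ × ∅, {ν} × {p55}, {ν} × {p56}, {ξ} × {p55}, {ξ} × {p56}, {μ, ν} × {p55}, {μ, ν} × {p56}, {ν} × {p55, p56}, {ν, ξ} × {p55}, {ν, ξ} × {p56}, {ξ} × {p55, p56}, {μ, ν, ξ} × {p55}, {μ, ν, ξ} × {p56}, {ν} × {p55, p56, p57}, {ξ} × {p55, p56, p57}, {μ, ν} × {p55, p56}, {ν, ξ} × {p55, p56}, {μ, ν} × {p55, p56, p57}, {μ, ν, ξ} × {p55, p56}, {ν, ξ} × {p55, p56, p57}, {μ, ν, ξ} × {p55, p56, p57}}; |τ_{X×Y}| = 70.

Enumerate products U × V with U ∈ τ_X, V ∈ τ_Y (deduplicated):
  ∅ × ∅ = {} (∅)
  {ν} × {p55} = {(ν,p55)}
  {ν} × {p56} = {(ν,p56)}
  {ξ} × {p55} = {(ξ,p55)}
  {ξ} × {p56} = {(ξ,p56)}
  {μ, ν} × {p55} = {(μ,p55), (ν,p55)}
  {μ, ν} × {p56} = {(μ,p56), (ν,p56)}
  {ν} × {p55, p56} = {(ν,p55), (ν,p56)}
  {ν, ξ} × {p55} = {(ν,p55), (ξ,p55)}
  {ν, ξ} × {p56} = {(ν,p56), (ξ,p56)}
  {ξ} × {p55, p56} = {(ξ,p55), (ξ,p56)}
  {μ, ν, ξ} × {p55} = {(μ,p55), (ν,p55), (ξ,p55)}
  {μ, ν, ξ} × {p56} = {(μ,p56), (ν,p56), (ξ,p56)}
  {ν} × {p55, p56, p57} = {(ν,p55), (ν,p56), (ν,p57)}
  {ξ} × {p55, p56, p57} = {(ξ,p55), (ξ,p56), (ξ,p57)}
  {μ, ν} × {p55, p56} = {(μ,p55), (μ,p56), (ν,p55), (ν,p56)}
  {ν, ξ} × {p55, p56} = {(ν,p55), (ν,p56), (ξ,p55), (ξ,p56)}
  {μ, ν} × {p55, p56, p57} = {(μ,p55), (μ,p56), (μ,p57), (ν,p55), (ν,p56), (ν,p57)}
  {μ, ν, ξ} × {p55, p56} = {(μ,p55), (μ,p56), (ν,p55), (ν,p56), (ξ,p55), (ξ,p56)}
  {ν, ξ} × {p55, p56, p57} = {(ν,p55), (ν,p56), (ν,p57), (ξ,p55), (ξ,p56), (ξ,p57)}
  {μ, ν, ξ} × {p55, p56, p57} = {(μ,p55), (μ,p56), (μ,p57), (ν,p55), (ν,p56), (ν,p57), (ξ,p55), (ξ,p56), (ξ,p57)}
These 21 distinct sets form the basis B.
Close under arbitrary unions to get τ_{X×Y}; counting gives |τ_{X×Y}| = 70.


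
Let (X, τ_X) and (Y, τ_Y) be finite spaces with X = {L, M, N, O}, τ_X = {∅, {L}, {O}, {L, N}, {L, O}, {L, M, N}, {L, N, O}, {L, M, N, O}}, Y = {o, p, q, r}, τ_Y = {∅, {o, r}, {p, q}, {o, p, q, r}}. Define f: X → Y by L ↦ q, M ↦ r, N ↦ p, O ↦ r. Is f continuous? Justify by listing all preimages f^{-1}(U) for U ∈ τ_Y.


f is NOT continuous.

Compute f^{-1}(U) for each U ∈ τ_Y:
  U = ∅: f^{-1}(U) = ∅ ∈ τ_X ✓.
  U = {o, r}: f^{-1}(U) = {M, O} ∉ τ_X ✗.
  U = {p, q}: f^{-1}(U) = {L, N} ∈ τ_X ✓.
  U = {o, p, q, r}: f^{-1}(U) = {L, M, N, O} ∈ τ_X ✓.
Found U = {o, r} with f^{-1}(U) = {M, O} not in τ_X. Therefore f is NOT continuous.


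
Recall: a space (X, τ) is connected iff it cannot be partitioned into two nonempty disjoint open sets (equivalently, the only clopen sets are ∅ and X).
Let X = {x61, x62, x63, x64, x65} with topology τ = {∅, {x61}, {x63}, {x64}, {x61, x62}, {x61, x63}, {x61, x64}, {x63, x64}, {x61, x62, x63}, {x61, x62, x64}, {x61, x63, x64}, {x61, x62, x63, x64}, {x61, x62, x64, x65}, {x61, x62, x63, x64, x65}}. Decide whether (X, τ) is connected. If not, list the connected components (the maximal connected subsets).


(X, τ) is disconnected; components = [{x63}, {x61, x62, x64, x65}].

Find clopen sets (U ∈ τ with X ∖ U ∈ τ):
  U = ∅, X ∖ U = {x61, x62, x63, x64, x65} — both open, so U is clopen.
  U = {x63}, X ∖ U = {x61, x62, x64, x65} — both open, so U is clopen.
  U = {x61, x62, x64, x65}, X ∖ U = {x63} — both open, so U is clopen.
  U = {x61, x62, x63, x64, x65}, X ∖ U = ∅ — both open, so U is clopen.
Nontrivial clopen(s) exist: e.g. {x61, x62, x64, x65}. So (X, τ) is disconnected.
Compute connected components by grouping points that agree on all clopens:
  component: {x63}
  component: {x61, x62, x64, x65}


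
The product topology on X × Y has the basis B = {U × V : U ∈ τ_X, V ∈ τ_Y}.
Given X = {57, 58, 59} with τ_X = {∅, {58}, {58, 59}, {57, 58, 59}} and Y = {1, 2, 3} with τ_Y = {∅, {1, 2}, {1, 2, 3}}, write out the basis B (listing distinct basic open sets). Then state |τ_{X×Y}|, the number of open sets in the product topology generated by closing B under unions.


Basis B = {∅ × ∅, {58} × {1, 2}, {58} × {1, 2, 3}, {58, 59} × {1, 2}, {57, 58, 59} × {1, 2}, {58, 59} × {1, 2, 3}, {57, 58, 59} × {1, 2, 3}}; |τ_{X×Y}| = 10.

Enumerate products U × V with U ∈ τ_X, V ∈ τ_Y (deduplicated):
  ∅ × ∅ = {} (∅)
  {58} × {1, 2} = {(58,1), (58,2)}
  {58} × {1, 2, 3} = {(58,1), (58,2), (58,3)}
  {58, 59} × {1, 2} = {(58,1), (58,2), (59,1), (59,2)}
  {57, 58, 59} × {1, 2} = {(57,1), (57,2), (58,1), (58,2), (59,1), (59,2)}
  {58, 59} × {1, 2, 3} = {(58,1), (58,2), (58,3), (59,1), (59,2), (59,3)}
  {57, 58, 59} × {1, 2, 3} = {(57,1), (57,2), (57,3), (58,1), (58,2), (58,3), (59,1), (59,2), (59,3)}
These 7 distinct sets form the basis B.
Close under arbitrary unions to get τ_{X×Y}; counting gives |τ_{X×Y}| = 10.


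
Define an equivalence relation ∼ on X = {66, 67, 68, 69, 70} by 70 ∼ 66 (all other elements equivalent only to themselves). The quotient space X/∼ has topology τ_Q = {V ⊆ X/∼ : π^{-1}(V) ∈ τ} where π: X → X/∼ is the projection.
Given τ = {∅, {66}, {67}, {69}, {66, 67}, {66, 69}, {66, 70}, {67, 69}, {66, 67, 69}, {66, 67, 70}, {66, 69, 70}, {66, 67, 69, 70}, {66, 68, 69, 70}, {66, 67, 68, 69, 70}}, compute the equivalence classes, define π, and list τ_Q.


X/∼ = {[66=70], [67], [68], [69]}; |τ_Q| = 10.

Equivalence classes: [66=70], [67], [68], [69].
Quotient map π: X → X/∼ sends 66 ↦ [66=70], 67 ↦ [67], 68 ↦ [68], 69 ↦ [69], 70 ↦ [66=70].
For each subset V ⊆ X/∼, compute π^{-1}(V) ⊆ X and check whether π^{-1}(V) ∈ τ. V is open in τ_Q iff π^{-1}(V) ∈ τ.
  V = {}: π^{-1}(V) = ∅ ∈ τ ✓.
  V = {[66=70]}: π^{-1}(V) = {66, 70} ∈ τ ✓.
  V = {[67]}: π^{-1}(V) = {67} ∈ τ ✓.
  V = {[66=70], [67]}: π^{-1}(V) = {66, 67, 70} ∈ τ ✓.
  V = {[68]}: π^{-1}(V) = {68} ∉ τ ✗.
  V = {[66=70], [68]}: π^{-1}(V) = {66, 68, 70} ∉ τ ✗.
  V = {[67], [68]}: π^{-1}(V) = {67, 68} ∉ τ ✗.
  V = {[66=70], [67], [68]}: π^{-1}(V) = {66, 67, 68, 70} ∉ τ ✗.
  V = {[69]}: π^{-1}(V) = {69} ∈ τ ✓.
  V = {[66=70], [69]}: π^{-1}(V) = {66, 69, 70} ∈ τ ✓.
  V = {[67], [69]}: π^{-1}(V) = {67, 69} ∈ τ ✓.
  V = {[66=70], [67], [69]}: π^{-1}(V) = {66, 67, 69, 70} ∈ τ ✓.
  V = {[68], [69]}: π^{-1}(V) = {68, 69} ∉ τ ✗.
  V = {[66=70], [68], [69]}: π^{-1}(V) = {66, 68, 69, 70} ∈ τ ✓.
  V = {[67], [68], [69]}: π^{-1}(V) = {67, 68, 69} ∉ τ ✗.
  V = {[66=70], [67], [68], [69]}: π^{-1}(V) = {66, 67, 68, 69, 70} ∈ τ ✓.
Open sets in the quotient: τ_Q = {{}, {[66=70]}, {[67]}, {[66=70], [67]}, {[69]}, {[66=70], [69]}, {[67], [69]}, {[66=70], [67], [69]}, {[66=70], [68], [69]}, {[66=70], [67], [68], [69]}} (10 elements).


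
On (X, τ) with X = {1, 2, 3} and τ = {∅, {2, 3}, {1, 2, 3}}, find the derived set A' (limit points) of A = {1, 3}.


A' = {1, 2}

For each x ∈ X, list the open sets U ∈ τ with x ∈ U, then check whether U ∩ (A ∖ {x}) ≠ ∅ for every such U.
  x = 1: opens ∋ x are {1, 2, 3}; each meets A ∖ {1}, so x IS a limit point.
  x = 2: opens ∋ x are {2, 3}, {1, 2, 3}; each meets A ∖ {2}, so x IS a limit point.
  x = 3: open {2, 3} ∋ x has {2, 3} ∩ (A ∖ {3}) = ∅, so x is NOT a limit point.
Collecting: A' = {1, 2}.


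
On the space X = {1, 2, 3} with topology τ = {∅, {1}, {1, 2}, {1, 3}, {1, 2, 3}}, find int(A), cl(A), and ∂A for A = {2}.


int(A) = ∅, cl(A) = {2}, ∂A = {2}.

Closed sets in (X, τ) are complements of opens:
  closed(X, τ) = {∅, {2}, {3}, {2, 3}, {1, 2, 3}}.
int(A) = ⋃ {U ∈ τ : U ⊆ A}. Opens contained in A: ∅.
Taking the union of these: int(A) = ∅.
cl(A) = ⋂ {C closed : A ⊆ C}. Closed sets containing A: {2}, {2, 3}, {1, 2, 3}.
Intersecting these: cl(A) = {2}.
∂A = cl(A) ∖ int(A) = {2} ∖ ∅ = {2}.


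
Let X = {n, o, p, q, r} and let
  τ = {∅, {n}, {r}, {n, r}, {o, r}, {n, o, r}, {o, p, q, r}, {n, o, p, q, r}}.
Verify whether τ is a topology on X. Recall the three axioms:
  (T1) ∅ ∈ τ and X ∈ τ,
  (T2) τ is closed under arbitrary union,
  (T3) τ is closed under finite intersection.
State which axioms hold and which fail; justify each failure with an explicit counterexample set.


τ IS a topology on X.

Axiom (T1): ∅ ∈ τ? Yes; X ∈ τ? Yes.
Axiom (T2/T3): check pairwise unions and intersections of members of τ.
All pairwise intersections and unions checked — each lies in τ. Therefore τ satisfies (T1), (T2), (T3): it IS a topology on X.


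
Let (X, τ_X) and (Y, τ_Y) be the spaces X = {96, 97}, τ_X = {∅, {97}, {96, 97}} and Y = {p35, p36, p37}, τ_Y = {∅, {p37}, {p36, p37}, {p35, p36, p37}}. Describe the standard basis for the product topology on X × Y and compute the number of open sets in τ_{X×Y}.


Basis B = {∅ × ∅, {97} × {p37}, {96, 97} × {p37}, {97} × {p36, p37}, {97} × {p35, p36, p37}, {96, 97} × {p36, p37}, {96, 97} × {p35, p36, p37}}; |τ_{X×Y}| = 10.

Enumerate products U × V with U ∈ τ_X, V ∈ τ_Y (deduplicated):
  ∅ × ∅ = {} (∅)
  {97} × {p37} = {(97,p37)}
  {96, 97} × {p37} = {(96,p37), (97,p37)}
  {97} × {p36, p37} = {(97,p36), (97,p37)}
  {97} × {p35, p36, p37} = {(97,p35), (97,p36), (97,p37)}
  {96, 97} × {p36, p37} = {(96,p36), (96,p37), (97,p36), (97,p37)}
  {96, 97} × {p35, p36, p37} = {(96,p35), (96,p36), (96,p37), (97,p35), (97,p36), (97,p37)}
These 7 distinct sets form the basis B.
Close under arbitrary unions to get τ_{X×Y}; counting gives |τ_{X×Y}| = 10.


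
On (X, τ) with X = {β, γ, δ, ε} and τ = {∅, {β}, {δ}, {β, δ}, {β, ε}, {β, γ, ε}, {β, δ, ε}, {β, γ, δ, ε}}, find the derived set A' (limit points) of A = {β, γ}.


A' = {γ, ε}

For each x ∈ X, list the open sets U ∈ τ with x ∈ U, then check whether U ∩ (A ∖ {x}) ≠ ∅ for every such U.
  x = β: open {β} ∋ x has {β} ∩ (A ∖ {β}) = ∅, so x is NOT a limit point.
  x = γ: opens ∋ x are {β, γ, ε}, {β, γ, δ, ε}; each meets A ∖ {γ}, so x IS a limit point.
  x = δ: open {δ} ∋ x has {δ} ∩ (A ∖ {δ}) = ∅, so x is NOT a limit point.
  x = ε: opens ∋ x are {β, ε}, {β, γ, ε}, {β, δ, ε}, {β, γ, δ, ε}; each meets A ∖ {ε}, so x IS a limit point.
Collecting: A' = {γ, ε}.


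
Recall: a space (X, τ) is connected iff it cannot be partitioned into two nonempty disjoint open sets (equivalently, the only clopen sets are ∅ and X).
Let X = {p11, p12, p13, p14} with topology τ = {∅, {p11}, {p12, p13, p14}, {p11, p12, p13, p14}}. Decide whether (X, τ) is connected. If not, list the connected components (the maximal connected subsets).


(X, τ) is disconnected; components = [{p11}, {p12, p13, p14}].

Find clopen sets (U ∈ τ with X ∖ U ∈ τ):
  U = ∅, X ∖ U = {p11, p12, p13, p14} — both open, so U is clopen.
  U = {p11}, X ∖ U = {p12, p13, p14} — both open, so U is clopen.
  U = {p12, p13, p14}, X ∖ U = {p11} — both open, so U is clopen.
  U = {p11, p12, p13, p14}, X ∖ U = ∅ — both open, so U is clopen.
Nontrivial clopen(s) exist: e.g. {p12, p13, p14}. So (X, τ) is disconnected.
Compute connected components by grouping points that agree on all clopens:
  component: {p11}
  component: {p12, p13, p14}


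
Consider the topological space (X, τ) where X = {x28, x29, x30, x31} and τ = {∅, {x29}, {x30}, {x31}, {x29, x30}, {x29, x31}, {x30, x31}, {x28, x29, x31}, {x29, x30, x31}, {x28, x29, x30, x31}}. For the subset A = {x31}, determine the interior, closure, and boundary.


int(A) = {x31}, cl(A) = {x28, x31}, ∂A = {x28}.

Closed sets in (X, τ) are complements of opens:
  closed(X, τ) = {∅, {x28}, {x30}, {x28, x29}, {x28, x30}, {x28, x31}, {x28, x29, x30}, {x28, x29, x31}, {x28, x30, x31}, {x28, x29, x30, x31}}.
int(A) = ⋃ {U ∈ τ : U ⊆ A}. Opens contained in A: ∅, {x31}.
Taking the union of these: int(A) = {x31}.
cl(A) = ⋂ {C closed : A ⊆ C}. Closed sets containing A: {x28, x31}, {x28, x29, x31}, {x28, x30, x31}, {x28, x29, x30, x31}.
Intersecting these: cl(A) = {x28, x31}.
∂A = cl(A) ∖ int(A) = {x28, x31} ∖ {x31} = {x28}.


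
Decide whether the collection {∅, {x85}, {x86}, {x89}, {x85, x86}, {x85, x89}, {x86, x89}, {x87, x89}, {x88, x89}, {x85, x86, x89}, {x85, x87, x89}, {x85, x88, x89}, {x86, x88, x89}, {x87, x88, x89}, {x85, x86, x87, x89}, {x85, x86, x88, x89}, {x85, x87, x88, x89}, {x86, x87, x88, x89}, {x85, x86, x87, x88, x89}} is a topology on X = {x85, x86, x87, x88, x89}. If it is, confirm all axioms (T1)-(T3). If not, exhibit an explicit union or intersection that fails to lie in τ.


τ is NOT a topology on X.

Axiom (T1): ∅ ∈ τ? Yes; X ∈ τ? Yes.
Axiom (T2/T3): check pairwise unions and intersections of members of τ.
Counterexample for (T2): {x86} ∪ {x87, x89} = {x86, x87, x89} ∉ τ. Therefore τ is NOT a topology.


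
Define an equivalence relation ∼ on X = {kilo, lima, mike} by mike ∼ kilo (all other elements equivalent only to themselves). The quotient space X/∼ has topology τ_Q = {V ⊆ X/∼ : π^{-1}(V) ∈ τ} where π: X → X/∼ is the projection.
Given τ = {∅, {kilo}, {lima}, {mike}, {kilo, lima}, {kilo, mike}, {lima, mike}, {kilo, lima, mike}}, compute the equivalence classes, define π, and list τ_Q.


X/∼ = {[kilo=mike], [lima]}; |τ_Q| = 4.

Equivalence classes: [kilo=mike], [lima].
Quotient map π: X → X/∼ sends kilo ↦ [kilo=mike], lima ↦ [lima], mike ↦ [kilo=mike].
For each subset V ⊆ X/∼, compute π^{-1}(V) ⊆ X and check whether π^{-1}(V) ∈ τ. V is open in τ_Q iff π^{-1}(V) ∈ τ.
  V = {}: π^{-1}(V) = ∅ ∈ τ ✓.
  V = {[kilo=mike]}: π^{-1}(V) = {kilo, mike} ∈ τ ✓.
  V = {[lima]}: π^{-1}(V) = {lima} ∈ τ ✓.
  V = {[kilo=mike], [lima]}: π^{-1}(V) = {kilo, lima, mike} ∈ τ ✓.
Open sets in the quotient: τ_Q = {{}, {[kilo=mike]}, {[lima]}, {[kilo=mike], [lima]}} (4 elements).


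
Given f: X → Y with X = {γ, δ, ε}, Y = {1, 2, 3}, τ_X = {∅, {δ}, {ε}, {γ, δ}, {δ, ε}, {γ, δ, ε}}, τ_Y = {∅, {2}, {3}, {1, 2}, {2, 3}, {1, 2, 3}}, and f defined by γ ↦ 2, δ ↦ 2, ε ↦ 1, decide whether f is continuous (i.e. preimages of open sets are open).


f IS continuous.

Compute f^{-1}(U) for each U ∈ τ_Y:
  U = ∅: f^{-1}(U) = ∅ ∈ τ_X ✓.
  U = {2}: f^{-1}(U) = {γ, δ} ∈ τ_X ✓.
  U = {3}: f^{-1}(U) = ∅ ∈ τ_X ✓.
  U = {1, 2}: f^{-1}(U) = {γ, δ, ε} ∈ τ_X ✓.
  U = {2, 3}: f^{-1}(U) = {γ, δ} ∈ τ_X ✓.
  U = {1, 2, 3}: f^{-1}(U) = {γ, δ, ε} ∈ τ_X ✓.
Every preimage lies in τ_X, so f IS continuous.


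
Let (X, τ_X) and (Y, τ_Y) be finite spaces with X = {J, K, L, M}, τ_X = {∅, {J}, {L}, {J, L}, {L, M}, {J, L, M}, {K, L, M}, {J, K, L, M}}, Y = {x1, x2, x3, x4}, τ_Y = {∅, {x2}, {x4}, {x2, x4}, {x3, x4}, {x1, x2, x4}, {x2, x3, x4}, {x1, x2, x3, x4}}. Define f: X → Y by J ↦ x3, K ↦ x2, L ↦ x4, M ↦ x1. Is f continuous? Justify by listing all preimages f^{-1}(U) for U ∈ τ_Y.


f is NOT continuous.

Compute f^{-1}(U) for each U ∈ τ_Y:
  U = ∅: f^{-1}(U) = ∅ ∈ τ_X ✓.
  U = {x2}: f^{-1}(U) = {K} ∉ τ_X ✗.
  U = {x4}: f^{-1}(U) = {L} ∈ τ_X ✓.
  U = {x2, x4}: f^{-1}(U) = {K, L} ∉ τ_X ✗.
  U = {x3, x4}: f^{-1}(U) = {J, L} ∈ τ_X ✓.
  U = {x1, x2, x4}: f^{-1}(U) = {K, L, M} ∈ τ_X ✓.
  U = {x2, x3, x4}: f^{-1}(U) = {J, K, L} ∉ τ_X ✗.
  U = {x1, x2, x3, x4}: f^{-1}(U) = {J, K, L, M} ∈ τ_X ✓.
Found U = {x2} with f^{-1}(U) = {K} not in τ_X. Therefore f is NOT continuous.


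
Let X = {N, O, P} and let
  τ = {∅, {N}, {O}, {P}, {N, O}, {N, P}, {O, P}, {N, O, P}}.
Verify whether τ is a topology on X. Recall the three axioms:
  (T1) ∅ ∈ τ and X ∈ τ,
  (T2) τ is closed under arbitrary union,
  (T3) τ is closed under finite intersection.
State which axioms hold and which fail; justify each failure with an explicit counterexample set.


τ IS a topology on X.

Axiom (T1): ∅ ∈ τ? Yes; X ∈ τ? Yes.
Axiom (T2/T3): check pairwise unions and intersections of members of τ.
All pairwise intersections and unions checked — each lies in τ. Therefore τ satisfies (T1), (T2), (T3): it IS a topology on X.


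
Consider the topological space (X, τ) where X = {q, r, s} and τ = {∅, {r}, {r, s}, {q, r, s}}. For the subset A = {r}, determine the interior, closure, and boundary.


int(A) = {r}, cl(A) = {q, r, s}, ∂A = {q, s}.

Closed sets in (X, τ) are complements of opens:
  closed(X, τ) = {∅, {q}, {q, s}, {q, r, s}}.
int(A) = ⋃ {U ∈ τ : U ⊆ A}. Opens contained in A: ∅, {r}.
Taking the union of these: int(A) = {r}.
cl(A) = ⋂ {C closed : A ⊆ C}. Closed sets containing A: {q, r, s}.
Intersecting these: cl(A) = {q, r, s}.
∂A = cl(A) ∖ int(A) = {q, r, s} ∖ {r} = {q, s}.


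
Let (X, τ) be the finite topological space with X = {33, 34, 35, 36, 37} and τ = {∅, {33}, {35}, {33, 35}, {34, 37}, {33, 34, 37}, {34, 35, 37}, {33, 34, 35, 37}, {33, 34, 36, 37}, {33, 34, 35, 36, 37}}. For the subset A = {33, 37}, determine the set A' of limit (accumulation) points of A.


A' = {34, 36}

For each x ∈ X, list the open sets U ∈ τ with x ∈ U, then check whether U ∩ (A ∖ {x}) ≠ ∅ for every such U.
  x = 33: open {33} ∋ x has {33} ∩ (A ∖ {33}) = ∅, so x is NOT a limit point.
  x = 34: opens ∋ x are {34, 37}, {33, 34, 37}, {34, 35, 37}, {33, 34, 35, 37}, {33, 34, 36, 37}, {33, 34, 35, 36, 37}; each meets A ∖ {34}, so x IS a limit point.
  x = 35: open {35} ∋ x has {35} ∩ (A ∖ {35}) = ∅, so x is NOT a limit point.
  x = 36: opens ∋ x are {33, 34, 36, 37}, {33, 34, 35, 36, 37}; each meets A ∖ {36}, so x IS a limit point.
  x = 37: open {34, 37} ∋ x has {34, 37} ∩ (A ∖ {37}) = ∅, so x is NOT a limit point.
Collecting: A' = {34, 36}.


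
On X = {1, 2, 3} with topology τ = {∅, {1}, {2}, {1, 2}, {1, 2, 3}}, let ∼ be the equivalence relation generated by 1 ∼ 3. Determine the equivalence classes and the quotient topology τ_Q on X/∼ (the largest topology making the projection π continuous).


X/∼ = {[1=3], [2]}; |τ_Q| = 3.

Equivalence classes: [1=3], [2].
Quotient map π: X → X/∼ sends 1 ↦ [1=3], 2 ↦ [2], 3 ↦ [1=3].
For each subset V ⊆ X/∼, compute π^{-1}(V) ⊆ X and check whether π^{-1}(V) ∈ τ. V is open in τ_Q iff π^{-1}(V) ∈ τ.
  V = {}: π^{-1}(V) = ∅ ∈ τ ✓.
  V = {[1=3]}: π^{-1}(V) = {1, 3} ∉ τ ✗.
  V = {[2]}: π^{-1}(V) = {2} ∈ τ ✓.
  V = {[1=3], [2]}: π^{-1}(V) = {1, 2, 3} ∈ τ ✓.
Open sets in the quotient: τ_Q = {{}, {[2]}, {[1=3], [2]}} (3 elements).


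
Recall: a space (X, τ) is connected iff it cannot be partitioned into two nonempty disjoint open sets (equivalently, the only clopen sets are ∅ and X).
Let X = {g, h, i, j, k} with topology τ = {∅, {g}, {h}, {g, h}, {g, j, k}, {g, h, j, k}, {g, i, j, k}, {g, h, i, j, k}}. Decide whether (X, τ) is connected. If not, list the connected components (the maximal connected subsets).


(X, τ) is disconnected; components = [{h}, {g, i, j, k}].

Find clopen sets (U ∈ τ with X ∖ U ∈ τ):
  U = ∅, X ∖ U = {g, h, i, j, k} — both open, so U is clopen.
  U = {h}, X ∖ U = {g, i, j, k} — both open, so U is clopen.
  U = {g, i, j, k}, X ∖ U = {h} — both open, so U is clopen.
  U = {g, h, i, j, k}, X ∖ U = ∅ — both open, so U is clopen.
Nontrivial clopen(s) exist: e.g. {g, i, j, k}. So (X, τ) is disconnected.
Compute connected components by grouping points that agree on all clopens:
  component: {h}
  component: {g, i, j, k}


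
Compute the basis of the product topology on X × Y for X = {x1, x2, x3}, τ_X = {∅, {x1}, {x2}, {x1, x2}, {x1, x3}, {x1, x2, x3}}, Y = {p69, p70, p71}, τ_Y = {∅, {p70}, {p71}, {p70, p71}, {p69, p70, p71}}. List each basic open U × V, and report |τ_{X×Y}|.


Basis B = {∅ × ∅, {x1} × {p70}, {x1} × {p71}, {x2} × {p70}, {x2} × {p71}, {x1} × {p70, p71}, {x1, x2} × {p70}, {x1, x3} × {p70}, {x1, x2} × {p71}, {x1, x3} × {p71}, {x2} × {p70, p71}, {x1} × {p69, p70, p71}, {x1, x2, x3} × {p70}, {x1, x2, x3} × {p71}, {x2} × {p69, p70, p71}, {x1, x2} × {p70, p71}, {x1, x3} × {p70, p71}, {x1, x2} × {p69, p70, p71}, {x1, x3} × {p69, p70, p71}, {x1, x2, x3} × {p70, p71}, {x1, x2, x3} × {p69, p70, p71}}; |τ_{X×Y}| = 70.

Enumerate products U × V with U ∈ τ_X, V ∈ τ_Y (deduplicated):
  ∅ × ∅ = {} (∅)
  {x1} × {p70} = {(x1,p70)}
  {x1} × {p71} = {(x1,p71)}
  {x2} × {p70} = {(x2,p70)}
  {x2} × {p71} = {(x2,p71)}
  {x1} × {p70, p71} = {(x1,p70), (x1,p71)}
  {x1, x2} × {p70} = {(x1,p70), (x2,p70)}
  {x1, x3} × {p70} = {(x1,p70), (x3,p70)}
  {x1, x2} × {p71} = {(x1,p71), (x2,p71)}
  {x1, x3} × {p71} = {(x1,p71), (x3,p71)}
  {x2} × {p70, p71} = {(x2,p70), (x2,p71)}
  {x1} × {p69, p70, p71} = {(x1,p69), (x1,p70), (x1,p71)}
  {x1, x2, x3} × {p70} = {(x1,p70), (x2,p70), (x3,p70)}
  {x1, x2, x3} × {p71} = {(x1,p71), (x2,p71), (x3,p71)}
  {x2} × {p69, p70, p71} = {(x2,p69), (x2,p70), (x2,p71)}
  {x1, x2} × {p70, p71} = {(x1,p70), (x1,p71), (x2,p70), (x2,p71)}
  {x1, x3} × {p70, p71} = {(x1,p70), (x1,p71), (x3,p70), (x3,p71)}
  {x1, x2} × {p69, p70, p71} = {(x1,p69), (x1,p70), (x1,p71), (x2,p69), (x2,p70), (x2,p71)}
  {x1, x3} × {p69, p70, p71} = {(x1,p69), (x1,p70), (x1,p71), (x3,p69), (x3,p70), (x3,p71)}
  {x1, x2, x3} × {p70, p71} = {(x1,p70), (x1,p71), (x2,p70), (x2,p71), (x3,p70), (x3,p71)}
  {x1, x2, x3} × {p69, p70, p71} = {(x1,p69), (x1,p70), (x1,p71), (x2,p69), (x2,p70), (x2,p71), (x3,p69), (x3,p70), (x3,p71)}
These 21 distinct sets form the basis B.
Close under arbitrary unions to get τ_{X×Y}; counting gives |τ_{X×Y}| = 70.


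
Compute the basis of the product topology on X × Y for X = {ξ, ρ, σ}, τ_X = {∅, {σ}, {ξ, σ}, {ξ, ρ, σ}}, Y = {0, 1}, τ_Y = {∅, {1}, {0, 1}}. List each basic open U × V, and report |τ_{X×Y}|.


Basis B = {∅ × ∅, {σ} × {1}, {ξ, σ} × {1}, {σ} × {0, 1}, {ξ, ρ, σ} × {1}, {ξ, σ} × {0, 1}, {ξ, ρ, σ} × {0, 1}}; |τ_{X×Y}| = 10.

Enumerate products U × V with U ∈ τ_X, V ∈ τ_Y (deduplicated):
  ∅ × ∅ = {} (∅)
  {σ} × {1} = {(σ,1)}
  {ξ, σ} × {1} = {(ξ,1), (σ,1)}
  {σ} × {0, 1} = {(σ,0), (σ,1)}
  {ξ, ρ, σ} × {1} = {(ξ,1), (ρ,1), (σ,1)}
  {ξ, σ} × {0, 1} = {(ξ,0), (ξ,1), (σ,0), (σ,1)}
  {ξ, ρ, σ} × {0, 1} = {(ξ,0), (ξ,1), (ρ,0), (ρ,1), (σ,0), (σ,1)}
These 7 distinct sets form the basis B.
Close under arbitrary unions to get τ_{X×Y}; counting gives |τ_{X×Y}| = 10.


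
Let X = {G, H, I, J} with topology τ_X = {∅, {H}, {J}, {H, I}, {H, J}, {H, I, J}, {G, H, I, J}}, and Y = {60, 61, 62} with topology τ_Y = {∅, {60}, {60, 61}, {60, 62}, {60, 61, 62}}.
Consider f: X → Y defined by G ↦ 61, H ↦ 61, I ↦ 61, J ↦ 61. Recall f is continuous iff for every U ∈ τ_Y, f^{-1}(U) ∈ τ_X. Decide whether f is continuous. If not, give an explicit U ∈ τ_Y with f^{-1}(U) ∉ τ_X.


f IS continuous.

Compute f^{-1}(U) for each U ∈ τ_Y:
  U = ∅: f^{-1}(U) = ∅ ∈ τ_X ✓.
  U = {60}: f^{-1}(U) = ∅ ∈ τ_X ✓.
  U = {60, 61}: f^{-1}(U) = {G, H, I, J} ∈ τ_X ✓.
  U = {60, 62}: f^{-1}(U) = ∅ ∈ τ_X ✓.
  U = {60, 61, 62}: f^{-1}(U) = {G, H, I, J} ∈ τ_X ✓.
Every preimage lies in τ_X, so f IS continuous.


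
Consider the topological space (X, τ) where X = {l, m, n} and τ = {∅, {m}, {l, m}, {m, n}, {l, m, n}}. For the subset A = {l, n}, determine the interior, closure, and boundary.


int(A) = ∅, cl(A) = {l, n}, ∂A = {l, n}.

Closed sets in (X, τ) are complements of opens:
  closed(X, τ) = {∅, {l}, {n}, {l, n}, {l, m, n}}.
int(A) = ⋃ {U ∈ τ : U ⊆ A}. Opens contained in A: ∅.
Taking the union of these: int(A) = ∅.
cl(A) = ⋂ {C closed : A ⊆ C}. Closed sets containing A: {l, n}, {l, m, n}.
Intersecting these: cl(A) = {l, n}.
∂A = cl(A) ∖ int(A) = {l, n} ∖ ∅ = {l, n}.


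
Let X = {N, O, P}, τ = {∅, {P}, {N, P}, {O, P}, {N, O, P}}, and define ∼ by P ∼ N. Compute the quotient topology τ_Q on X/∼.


X/∼ = {[N=P], [O]}; |τ_Q| = 3.

Equivalence classes: [N=P], [O].
Quotient map π: X → X/∼ sends N ↦ [N=P], O ↦ [O], P ↦ [N=P].
For each subset V ⊆ X/∼, compute π^{-1}(V) ⊆ X and check whether π^{-1}(V) ∈ τ. V is open in τ_Q iff π^{-1}(V) ∈ τ.
  V = {}: π^{-1}(V) = ∅ ∈ τ ✓.
  V = {[N=P]}: π^{-1}(V) = {N, P} ∈ τ ✓.
  V = {[O]}: π^{-1}(V) = {O} ∉ τ ✗.
  V = {[N=P], [O]}: π^{-1}(V) = {N, O, P} ∈ τ ✓.
Open sets in the quotient: τ_Q = {{}, {[N=P]}, {[N=P], [O]}} (3 elements).


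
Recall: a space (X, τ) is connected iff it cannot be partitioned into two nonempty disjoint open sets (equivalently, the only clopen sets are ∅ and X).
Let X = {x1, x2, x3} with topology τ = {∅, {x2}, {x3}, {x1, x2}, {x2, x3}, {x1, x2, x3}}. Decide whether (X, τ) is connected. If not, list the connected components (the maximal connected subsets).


(X, τ) is disconnected; components = [{x3}, {x1, x2}].

Find clopen sets (U ∈ τ with X ∖ U ∈ τ):
  U = ∅, X ∖ U = {x1, x2, x3} — both open, so U is clopen.
  U = {x3}, X ∖ U = {x1, x2} — both open, so U is clopen.
  U = {x1, x2}, X ∖ U = {x3} — both open, so U is clopen.
  U = {x1, x2, x3}, X ∖ U = ∅ — both open, so U is clopen.
Nontrivial clopen(s) exist: e.g. {x1, x2}. So (X, τ) is disconnected.
Compute connected components by grouping points that agree on all clopens:
  component: {x3}
  component: {x1, x2}


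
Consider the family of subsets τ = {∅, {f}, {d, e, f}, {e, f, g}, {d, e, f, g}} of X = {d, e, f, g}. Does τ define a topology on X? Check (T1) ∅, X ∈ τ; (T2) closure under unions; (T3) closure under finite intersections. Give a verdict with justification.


τ is NOT a topology on X.

Axiom (T1): ∅ ∈ τ? Yes; X ∈ τ? Yes.
Axiom (T2/T3): check pairwise unions and intersections of members of τ.
Counterexample for (T3): {d, e, f} ∩ {e, f, g} = {e, f} ∉ τ. Therefore τ is NOT a topology.


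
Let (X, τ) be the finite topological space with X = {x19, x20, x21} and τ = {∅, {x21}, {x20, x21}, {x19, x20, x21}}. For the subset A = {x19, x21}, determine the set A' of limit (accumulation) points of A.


A' = {x19, x20}

For each x ∈ X, list the open sets U ∈ τ with x ∈ U, then check whether U ∩ (A ∖ {x}) ≠ ∅ for every such U.
  x = x19: opens ∋ x are {x19, x20, x21}; each meets A ∖ {x19}, so x IS a limit point.
  x = x20: opens ∋ x are {x20, x21}, {x19, x20, x21}; each meets A ∖ {x20}, so x IS a limit point.
  x = x21: open {x21} ∋ x has {x21} ∩ (A ∖ {x21}) = ∅, so x is NOT a limit point.
Collecting: A' = {x19, x20}.


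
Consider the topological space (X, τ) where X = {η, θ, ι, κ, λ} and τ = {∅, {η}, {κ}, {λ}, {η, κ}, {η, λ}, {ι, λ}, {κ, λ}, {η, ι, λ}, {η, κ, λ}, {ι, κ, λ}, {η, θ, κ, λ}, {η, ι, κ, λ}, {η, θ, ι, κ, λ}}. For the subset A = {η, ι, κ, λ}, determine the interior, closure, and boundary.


int(A) = {η, ι, κ, λ}, cl(A) = {η, θ, ι, κ, λ}, ∂A = {θ}.

Closed sets in (X, τ) are complements of opens:
  closed(X, τ) = {∅, {θ}, {ι}, {η, θ}, {θ, ι}, {θ, κ}, {η, θ, ι}, {η, θ, κ}, {θ, ι, κ}, {θ, ι, λ}, {η, θ, ι, κ}, {η, θ, ι, λ}, {θ, ι, κ, λ}, {η, θ, ι, κ, λ}}.
int(A) = ⋃ {U ∈ τ : U ⊆ A}. Opens contained in A: ∅, {η}, {κ}, {λ}, {η, κ}, {η, λ}, {ι, λ}, {κ, λ}, {η, ι, λ}, {η, κ, λ}, {ι, κ, λ}, {η, ι, κ, λ}.
Taking the union of these: int(A) = {η, ι, κ, λ}.
cl(A) = ⋂ {C closed : A ⊆ C}. Closed sets containing A: {η, θ, ι, κ, λ}.
Intersecting these: cl(A) = {η, θ, ι, κ, λ}.
∂A = cl(A) ∖ int(A) = {η, θ, ι, κ, λ} ∖ {η, ι, κ, λ} = {θ}.


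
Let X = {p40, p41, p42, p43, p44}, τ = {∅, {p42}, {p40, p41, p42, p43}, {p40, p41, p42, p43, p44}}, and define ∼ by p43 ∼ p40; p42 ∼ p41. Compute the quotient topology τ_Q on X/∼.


X/∼ = {[p40=p43], [p41=p42], [p44]}; |τ_Q| = 3.

Equivalence classes: [p40=p43], [p41=p42], [p44].
Quotient map π: X → X/∼ sends p40 ↦ [p40=p43], p41 ↦ [p41=p42], p42 ↦ [p41=p42], p43 ↦ [p40=p43], p44 ↦ [p44].
For each subset V ⊆ X/∼, compute π^{-1}(V) ⊆ X and check whether π^{-1}(V) ∈ τ. V is open in τ_Q iff π^{-1}(V) ∈ τ.
  V = {}: π^{-1}(V) = ∅ ∈ τ ✓.
  V = {[p40=p43]}: π^{-1}(V) = {p40, p43} ∉ τ ✗.
  V = {[p41=p42]}: π^{-1}(V) = {p41, p42} ∉ τ ✗.
  V = {[p40=p43], [p41=p42]}: π^{-1}(V) = {p40, p41, p42, p43} ∈ τ ✓.
  V = {[p44]}: π^{-1}(V) = {p44} ∉ τ ✗.
  V = {[p40=p43], [p44]}: π^{-1}(V) = {p40, p43, p44} ∉ τ ✗.
  V = {[p41=p42], [p44]}: π^{-1}(V) = {p41, p42, p44} ∉ τ ✗.
  V = {[p40=p43], [p41=p42], [p44]}: π^{-1}(V) = {p40, p41, p42, p43, p44} ∈ τ ✓.
Open sets in the quotient: τ_Q = {{}, {[p40=p43], [p41=p42]}, {[p40=p43], [p41=p42], [p44]}} (3 elements).


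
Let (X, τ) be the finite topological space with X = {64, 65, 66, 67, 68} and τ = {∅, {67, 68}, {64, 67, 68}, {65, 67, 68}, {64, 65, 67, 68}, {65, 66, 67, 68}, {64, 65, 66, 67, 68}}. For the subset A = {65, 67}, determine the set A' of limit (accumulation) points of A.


A' = {64, 65, 66, 68}

For each x ∈ X, list the open sets U ∈ τ with x ∈ U, then check whether U ∩ (A ∖ {x}) ≠ ∅ for every such U.
  x = 64: opens ∋ x are {64, 67, 68}, {64, 65, 67, 68}, {64, 65, 66, 67, 68}; each meets A ∖ {64}, so x IS a limit point.
  x = 65: opens ∋ x are {65, 67, 68}, {64, 65, 67, 68}, {65, 66, 67, 68}, {64, 65, 66, 67, 68}; each meets A ∖ {65}, so x IS a limit point.
  x = 66: opens ∋ x are {65, 66, 67, 68}, {64, 65, 66, 67, 68}; each meets A ∖ {66}, so x IS a limit point.
  x = 67: open {67, 68} ∋ x has {67, 68} ∩ (A ∖ {67}) = ∅, so x is NOT a limit point.
  x = 68: opens ∋ x are {67, 68}, {64, 67, 68}, {65, 67, 68}, {64, 65, 67, 68}, {65, 66, 67, 68}, {64, 65, 66, 67, 68}; each meets A ∖ {68}, so x IS a limit point.
Collecting: A' = {64, 65, 66, 68}.


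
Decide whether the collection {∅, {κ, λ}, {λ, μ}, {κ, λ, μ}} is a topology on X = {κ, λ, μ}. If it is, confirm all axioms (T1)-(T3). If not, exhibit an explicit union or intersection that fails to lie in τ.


τ is NOT a topology on X.

Axiom (T1): ∅ ∈ τ? Yes; X ∈ τ? Yes.
Axiom (T2/T3): check pairwise unions and intersections of members of τ.
Counterexample for (T3): {κ, λ} ∩ {λ, μ} = {λ} ∉ τ. Therefore τ is NOT a topology.


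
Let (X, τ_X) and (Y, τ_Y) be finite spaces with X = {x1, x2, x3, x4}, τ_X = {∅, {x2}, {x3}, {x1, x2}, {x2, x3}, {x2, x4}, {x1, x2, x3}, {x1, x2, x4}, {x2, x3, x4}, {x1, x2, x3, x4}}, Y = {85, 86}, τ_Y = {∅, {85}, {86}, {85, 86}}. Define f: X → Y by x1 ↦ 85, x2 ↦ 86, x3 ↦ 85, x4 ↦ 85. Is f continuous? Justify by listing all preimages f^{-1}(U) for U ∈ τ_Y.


f is NOT continuous.

Compute f^{-1}(U) for each U ∈ τ_Y:
  U = ∅: f^{-1}(U) = ∅ ∈ τ_X ✓.
  U = {85}: f^{-1}(U) = {x1, x3, x4} ∉ τ_X ✗.
  U = {86}: f^{-1}(U) = {x2} ∈ τ_X ✓.
  U = {85, 86}: f^{-1}(U) = {x1, x2, x3, x4} ∈ τ_X ✓.
Found U = {85} with f^{-1}(U) = {x1, x3, x4} not in τ_X. Therefore f is NOT continuous.


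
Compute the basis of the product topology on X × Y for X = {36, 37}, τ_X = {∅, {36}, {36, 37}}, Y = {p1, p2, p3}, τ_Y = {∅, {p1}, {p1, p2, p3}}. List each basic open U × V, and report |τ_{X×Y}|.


Basis B = {∅ × ∅, {36} × {p1}, {36, 37} × {p1}, {36} × {p1, p2, p3}, {36, 37} × {p1, p2, p3}}; |τ_{X×Y}| = 6.

Enumerate products U × V with U ∈ τ_X, V ∈ τ_Y (deduplicated):
  ∅ × ∅ = {} (∅)
  {36} × {p1} = {(36,p1)}
  {36, 37} × {p1} = {(36,p1), (37,p1)}
  {36} × {p1, p2, p3} = {(36,p1), (36,p2), (36,p3)}
  {36, 37} × {p1, p2, p3} = {(36,p1), (36,p2), (36,p3), (37,p1), (37,p2), (37,p3)}
These 5 distinct sets form the basis B.
Close under arbitrary unions to get τ_{X×Y}; counting gives |τ_{X×Y}| = 6.


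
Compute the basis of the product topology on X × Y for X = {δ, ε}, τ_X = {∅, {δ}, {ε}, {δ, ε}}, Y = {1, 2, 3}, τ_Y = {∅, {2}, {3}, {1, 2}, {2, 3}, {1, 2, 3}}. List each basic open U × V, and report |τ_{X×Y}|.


Basis B = {∅ × ∅, {δ} × {2}, {δ} × {3}, {ε} × {2}, {ε} × {3}, {δ} × {1, 2}, {δ} × {2, 3}, {δ, ε} × {2}, {δ, ε} × {3}, {ε} × {1, 2}, {ε} × {2, 3}, {δ} × {1, 2, 3}, {ε} × {1, 2, 3}, {δ, ε} × {1, 2}, {δ, ε} × {2, 3}, {δ, ε} × {1, 2, 3}}; |τ_{X×Y}| = 36.

Enumerate products U × V with U ∈ τ_X, V ∈ τ_Y (deduplicated):
  ∅ × ∅ = {} (∅)
  {δ} × {2} = {(δ,2)}
  {δ} × {3} = {(δ,3)}
  {ε} × {2} = {(ε,2)}
  {ε} × {3} = {(ε,3)}
  {δ} × {1, 2} = {(δ,1), (δ,2)}
  {δ} × {2, 3} = {(δ,2), (δ,3)}
  {δ, ε} × {2} = {(δ,2), (ε,2)}
  {δ, ε} × {3} = {(δ,3), (ε,3)}
  {ε} × {1, 2} = {(ε,1), (ε,2)}
  {ε} × {2, 3} = {(ε,2), (ε,3)}
  {δ} × {1, 2, 3} = {(δ,1), (δ,2), (δ,3)}
  {ε} × {1, 2, 3} = {(ε,1), (ε,2), (ε,3)}
  {δ, ε} × {1, 2} = {(δ,1), (δ,2), (ε,1), (ε,2)}
  {δ, ε} × {2, 3} = {(δ,2), (δ,3), (ε,2), (ε,3)}
  {δ, ε} × {1, 2, 3} = {(δ,1), (δ,2), (δ,3), (ε,1), (ε,2), (ε,3)}
These 16 distinct sets form the basis B.
Close under arbitrary unions to get τ_{X×Y}; counting gives |τ_{X×Y}| = 36.


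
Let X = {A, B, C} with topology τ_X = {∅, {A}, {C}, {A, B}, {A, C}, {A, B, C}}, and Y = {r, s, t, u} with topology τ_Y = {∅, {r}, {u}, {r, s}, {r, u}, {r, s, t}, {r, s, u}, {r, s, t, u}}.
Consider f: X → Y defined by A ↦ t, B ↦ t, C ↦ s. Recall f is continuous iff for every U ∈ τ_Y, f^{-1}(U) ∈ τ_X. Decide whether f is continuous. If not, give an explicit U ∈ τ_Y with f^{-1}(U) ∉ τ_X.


f IS continuous.

Compute f^{-1}(U) for each U ∈ τ_Y:
  U = ∅: f^{-1}(U) = ∅ ∈ τ_X ✓.
  U = {r}: f^{-1}(U) = ∅ ∈ τ_X ✓.
  U = {u}: f^{-1}(U) = ∅ ∈ τ_X ✓.
  U = {r, s}: f^{-1}(U) = {C} ∈ τ_X ✓.
  U = {r, u}: f^{-1}(U) = ∅ ∈ τ_X ✓.
  U = {r, s, t}: f^{-1}(U) = {A, B, C} ∈ τ_X ✓.
  U = {r, s, u}: f^{-1}(U) = {C} ∈ τ_X ✓.
  U = {r, s, t, u}: f^{-1}(U) = {A, B, C} ∈ τ_X ✓.
Every preimage lies in τ_X, so f IS continuous.


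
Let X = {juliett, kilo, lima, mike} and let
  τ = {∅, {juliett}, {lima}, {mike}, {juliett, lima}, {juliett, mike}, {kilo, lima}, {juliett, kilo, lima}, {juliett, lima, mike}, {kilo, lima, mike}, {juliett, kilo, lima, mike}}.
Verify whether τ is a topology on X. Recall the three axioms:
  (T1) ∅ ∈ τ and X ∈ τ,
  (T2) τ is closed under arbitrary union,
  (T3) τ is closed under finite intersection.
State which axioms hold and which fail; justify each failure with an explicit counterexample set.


τ is NOT a topology on X.

Axiom (T1): ∅ ∈ τ? Yes; X ∈ τ? Yes.
Axiom (T2/T3): check pairwise unions and intersections of members of τ.
Counterexample for (T2): {lima} ∪ {mike} = {lima, mike} ∉ τ. Therefore τ is NOT a topology.


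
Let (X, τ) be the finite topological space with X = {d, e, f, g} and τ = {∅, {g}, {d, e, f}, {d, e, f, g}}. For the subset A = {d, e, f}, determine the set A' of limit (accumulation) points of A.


A' = {d, e, f}

For each x ∈ X, list the open sets U ∈ τ with x ∈ U, then check whether U ∩ (A ∖ {x}) ≠ ∅ for every such U.
  x = d: opens ∋ x are {d, e, f}, {d, e, f, g}; each meets A ∖ {d}, so x IS a limit point.
  x = e: opens ∋ x are {d, e, f}, {d, e, f, g}; each meets A ∖ {e}, so x IS a limit point.
  x = f: opens ∋ x are {d, e, f}, {d, e, f, g}; each meets A ∖ {f}, so x IS a limit point.
  x = g: open {g} ∋ x has {g} ∩ (A ∖ {g}) = ∅, so x is NOT a limit point.
Collecting: A' = {d, e, f}.


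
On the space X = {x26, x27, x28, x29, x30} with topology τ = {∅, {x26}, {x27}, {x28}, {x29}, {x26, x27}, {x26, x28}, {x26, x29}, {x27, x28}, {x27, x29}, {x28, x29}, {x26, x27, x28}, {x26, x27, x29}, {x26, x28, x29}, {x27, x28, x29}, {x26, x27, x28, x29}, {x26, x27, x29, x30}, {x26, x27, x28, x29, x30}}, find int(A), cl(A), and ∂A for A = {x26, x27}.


int(A) = {x26, x27}, cl(A) = {x26, x27, x30}, ∂A = {x30}.

Closed sets in (X, τ) are complements of opens:
  closed(X, τ) = {∅, {x28}, {x30}, {x26, x30}, {x27, x30}, {x28, x30}, {x29, x30}, {x26, x27, x30}, {x26, x28, x30}, {x26, x29, x30}, {x27, x28, x30}, {x27, x29, x30}, {x28, x29, x30}, {x26, x27, x28, x30}, {x26, x27, x29, x30}, {x26, x28, x29, x30}, {x27, x28, x29, x30}, {x26, x27, x28, x29, x30}}.
int(A) = ⋃ {U ∈ τ : U ⊆ A}. Opens contained in A: ∅, {x26}, {x27}, {x26, x27}.
Taking the union of these: int(A) = {x26, x27}.
cl(A) = ⋂ {C closed : A ⊆ C}. Closed sets containing A: {x26, x27, x30}, {x26, x27, x28, x30}, {x26, x27, x29, x30}, {x26, x27, x28, x29, x30}.
Intersecting these: cl(A) = {x26, x27, x30}.
∂A = cl(A) ∖ int(A) = {x26, x27, x30} ∖ {x26, x27} = {x30}.
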